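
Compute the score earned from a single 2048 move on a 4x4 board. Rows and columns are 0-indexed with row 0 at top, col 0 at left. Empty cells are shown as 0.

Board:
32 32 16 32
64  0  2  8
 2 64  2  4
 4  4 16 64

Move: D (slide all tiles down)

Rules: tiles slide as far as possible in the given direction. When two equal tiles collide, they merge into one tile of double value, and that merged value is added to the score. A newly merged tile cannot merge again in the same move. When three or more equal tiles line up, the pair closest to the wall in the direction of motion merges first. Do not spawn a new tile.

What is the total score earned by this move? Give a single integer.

Answer: 4

Derivation:
Slide down:
col 0: [32, 64, 2, 4] -> [32, 64, 2, 4]  score +0 (running 0)
col 1: [32, 0, 64, 4] -> [0, 32, 64, 4]  score +0 (running 0)
col 2: [16, 2, 2, 16] -> [0, 16, 4, 16]  score +4 (running 4)
col 3: [32, 8, 4, 64] -> [32, 8, 4, 64]  score +0 (running 4)
Board after move:
32  0  0 32
64 32 16  8
 2 64  4  4
 4  4 16 64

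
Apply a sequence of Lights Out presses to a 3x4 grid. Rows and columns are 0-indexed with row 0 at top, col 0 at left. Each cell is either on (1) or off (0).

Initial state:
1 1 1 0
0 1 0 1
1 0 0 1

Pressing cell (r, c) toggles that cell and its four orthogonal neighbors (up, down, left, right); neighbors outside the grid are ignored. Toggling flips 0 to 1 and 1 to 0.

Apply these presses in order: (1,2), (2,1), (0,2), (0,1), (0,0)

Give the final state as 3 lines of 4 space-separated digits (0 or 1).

After press 1 at (1,2):
1 1 0 0
0 0 1 0
1 0 1 1

After press 2 at (2,1):
1 1 0 0
0 1 1 0
0 1 0 1

After press 3 at (0,2):
1 0 1 1
0 1 0 0
0 1 0 1

After press 4 at (0,1):
0 1 0 1
0 0 0 0
0 1 0 1

After press 5 at (0,0):
1 0 0 1
1 0 0 0
0 1 0 1

Answer: 1 0 0 1
1 0 0 0
0 1 0 1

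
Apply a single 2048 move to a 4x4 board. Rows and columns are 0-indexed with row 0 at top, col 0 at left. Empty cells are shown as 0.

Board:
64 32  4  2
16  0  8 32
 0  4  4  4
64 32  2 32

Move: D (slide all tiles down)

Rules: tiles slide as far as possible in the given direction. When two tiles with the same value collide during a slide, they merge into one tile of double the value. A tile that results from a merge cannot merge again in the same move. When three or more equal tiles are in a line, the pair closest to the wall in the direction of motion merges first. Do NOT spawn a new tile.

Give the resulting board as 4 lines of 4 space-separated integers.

Answer:  0  0  4  2
64 32  8 32
16  4  4  4
64 32  2 32

Derivation:
Slide down:
col 0: [64, 16, 0, 64] -> [0, 64, 16, 64]
col 1: [32, 0, 4, 32] -> [0, 32, 4, 32]
col 2: [4, 8, 4, 2] -> [4, 8, 4, 2]
col 3: [2, 32, 4, 32] -> [2, 32, 4, 32]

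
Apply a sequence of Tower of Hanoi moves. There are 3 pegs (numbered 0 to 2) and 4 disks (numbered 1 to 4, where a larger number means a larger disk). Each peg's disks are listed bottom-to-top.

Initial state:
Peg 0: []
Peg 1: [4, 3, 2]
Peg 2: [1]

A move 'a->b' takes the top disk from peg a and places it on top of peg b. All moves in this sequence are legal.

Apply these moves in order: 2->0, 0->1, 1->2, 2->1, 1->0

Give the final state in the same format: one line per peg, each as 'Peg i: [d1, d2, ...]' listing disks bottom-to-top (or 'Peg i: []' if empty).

After move 1 (2->0):
Peg 0: [1]
Peg 1: [4, 3, 2]
Peg 2: []

After move 2 (0->1):
Peg 0: []
Peg 1: [4, 3, 2, 1]
Peg 2: []

After move 3 (1->2):
Peg 0: []
Peg 1: [4, 3, 2]
Peg 2: [1]

After move 4 (2->1):
Peg 0: []
Peg 1: [4, 3, 2, 1]
Peg 2: []

After move 5 (1->0):
Peg 0: [1]
Peg 1: [4, 3, 2]
Peg 2: []

Answer: Peg 0: [1]
Peg 1: [4, 3, 2]
Peg 2: []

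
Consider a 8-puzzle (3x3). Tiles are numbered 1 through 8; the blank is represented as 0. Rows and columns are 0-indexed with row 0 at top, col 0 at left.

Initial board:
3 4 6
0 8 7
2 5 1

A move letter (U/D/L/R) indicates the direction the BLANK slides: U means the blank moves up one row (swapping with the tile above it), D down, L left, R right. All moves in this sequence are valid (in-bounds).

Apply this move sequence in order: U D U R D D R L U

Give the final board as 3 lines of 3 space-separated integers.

Answer: 4 8 6
3 0 7
2 5 1

Derivation:
After move 1 (U):
0 4 6
3 8 7
2 5 1

After move 2 (D):
3 4 6
0 8 7
2 5 1

After move 3 (U):
0 4 6
3 8 7
2 5 1

After move 4 (R):
4 0 6
3 8 7
2 5 1

After move 5 (D):
4 8 6
3 0 7
2 5 1

After move 6 (D):
4 8 6
3 5 7
2 0 1

After move 7 (R):
4 8 6
3 5 7
2 1 0

After move 8 (L):
4 8 6
3 5 7
2 0 1

After move 9 (U):
4 8 6
3 0 7
2 5 1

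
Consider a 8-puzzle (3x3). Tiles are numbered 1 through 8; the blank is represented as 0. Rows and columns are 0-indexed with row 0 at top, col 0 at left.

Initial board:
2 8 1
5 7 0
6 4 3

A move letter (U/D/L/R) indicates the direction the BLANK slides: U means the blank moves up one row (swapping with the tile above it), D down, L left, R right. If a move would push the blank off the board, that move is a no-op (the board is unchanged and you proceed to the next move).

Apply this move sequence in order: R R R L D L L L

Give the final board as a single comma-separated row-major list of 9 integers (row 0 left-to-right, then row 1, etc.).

After move 1 (R):
2 8 1
5 7 0
6 4 3

After move 2 (R):
2 8 1
5 7 0
6 4 3

After move 3 (R):
2 8 1
5 7 0
6 4 3

After move 4 (L):
2 8 1
5 0 7
6 4 3

After move 5 (D):
2 8 1
5 4 7
6 0 3

After move 6 (L):
2 8 1
5 4 7
0 6 3

After move 7 (L):
2 8 1
5 4 7
0 6 3

After move 8 (L):
2 8 1
5 4 7
0 6 3

Answer: 2, 8, 1, 5, 4, 7, 0, 6, 3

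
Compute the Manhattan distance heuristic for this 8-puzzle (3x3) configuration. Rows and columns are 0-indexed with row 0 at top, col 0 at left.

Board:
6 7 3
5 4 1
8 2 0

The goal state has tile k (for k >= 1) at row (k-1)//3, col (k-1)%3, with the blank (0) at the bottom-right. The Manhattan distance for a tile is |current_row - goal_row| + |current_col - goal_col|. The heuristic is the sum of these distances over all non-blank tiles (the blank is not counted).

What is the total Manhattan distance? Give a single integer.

Answer: 14

Derivation:
Tile 6: (0,0)->(1,2) = 3
Tile 7: (0,1)->(2,0) = 3
Tile 3: (0,2)->(0,2) = 0
Tile 5: (1,0)->(1,1) = 1
Tile 4: (1,1)->(1,0) = 1
Tile 1: (1,2)->(0,0) = 3
Tile 8: (2,0)->(2,1) = 1
Tile 2: (2,1)->(0,1) = 2
Sum: 3 + 3 + 0 + 1 + 1 + 3 + 1 + 2 = 14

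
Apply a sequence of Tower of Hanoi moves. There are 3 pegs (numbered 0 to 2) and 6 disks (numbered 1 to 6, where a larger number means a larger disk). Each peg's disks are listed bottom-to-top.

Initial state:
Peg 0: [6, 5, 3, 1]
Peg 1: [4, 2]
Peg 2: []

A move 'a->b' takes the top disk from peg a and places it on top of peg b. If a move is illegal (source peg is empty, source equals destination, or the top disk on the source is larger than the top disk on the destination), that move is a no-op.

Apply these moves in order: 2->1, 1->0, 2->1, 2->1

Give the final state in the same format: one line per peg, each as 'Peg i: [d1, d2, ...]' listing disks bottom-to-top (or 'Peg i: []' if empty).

Answer: Peg 0: [6, 5, 3, 1]
Peg 1: [4, 2]
Peg 2: []

Derivation:
After move 1 (2->1):
Peg 0: [6, 5, 3, 1]
Peg 1: [4, 2]
Peg 2: []

After move 2 (1->0):
Peg 0: [6, 5, 3, 1]
Peg 1: [4, 2]
Peg 2: []

After move 3 (2->1):
Peg 0: [6, 5, 3, 1]
Peg 1: [4, 2]
Peg 2: []

After move 4 (2->1):
Peg 0: [6, 5, 3, 1]
Peg 1: [4, 2]
Peg 2: []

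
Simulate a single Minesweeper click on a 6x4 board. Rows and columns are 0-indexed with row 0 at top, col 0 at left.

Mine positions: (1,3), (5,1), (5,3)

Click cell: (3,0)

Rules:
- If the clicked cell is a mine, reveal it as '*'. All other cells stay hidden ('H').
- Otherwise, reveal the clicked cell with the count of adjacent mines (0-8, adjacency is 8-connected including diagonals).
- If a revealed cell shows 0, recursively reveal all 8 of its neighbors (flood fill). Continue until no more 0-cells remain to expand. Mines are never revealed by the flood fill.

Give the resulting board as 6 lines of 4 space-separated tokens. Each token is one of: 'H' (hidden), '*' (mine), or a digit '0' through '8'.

0 0 1 H
0 0 1 H
0 0 1 1
0 0 0 0
1 1 2 1
H H H H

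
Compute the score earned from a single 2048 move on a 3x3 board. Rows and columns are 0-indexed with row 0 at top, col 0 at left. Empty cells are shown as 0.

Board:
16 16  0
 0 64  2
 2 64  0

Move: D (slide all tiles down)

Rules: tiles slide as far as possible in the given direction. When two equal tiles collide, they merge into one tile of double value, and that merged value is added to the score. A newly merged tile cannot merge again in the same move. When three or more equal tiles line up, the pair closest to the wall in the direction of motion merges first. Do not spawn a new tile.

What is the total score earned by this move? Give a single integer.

Answer: 128

Derivation:
Slide down:
col 0: [16, 0, 2] -> [0, 16, 2]  score +0 (running 0)
col 1: [16, 64, 64] -> [0, 16, 128]  score +128 (running 128)
col 2: [0, 2, 0] -> [0, 0, 2]  score +0 (running 128)
Board after move:
  0   0   0
 16  16   0
  2 128   2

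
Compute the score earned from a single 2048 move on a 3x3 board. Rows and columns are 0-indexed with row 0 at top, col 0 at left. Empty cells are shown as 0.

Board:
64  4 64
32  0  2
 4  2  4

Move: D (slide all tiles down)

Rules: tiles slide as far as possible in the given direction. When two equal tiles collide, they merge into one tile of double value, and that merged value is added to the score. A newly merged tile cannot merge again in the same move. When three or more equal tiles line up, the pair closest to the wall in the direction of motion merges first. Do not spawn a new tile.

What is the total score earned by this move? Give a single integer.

Answer: 0

Derivation:
Slide down:
col 0: [64, 32, 4] -> [64, 32, 4]  score +0 (running 0)
col 1: [4, 0, 2] -> [0, 4, 2]  score +0 (running 0)
col 2: [64, 2, 4] -> [64, 2, 4]  score +0 (running 0)
Board after move:
64  0 64
32  4  2
 4  2  4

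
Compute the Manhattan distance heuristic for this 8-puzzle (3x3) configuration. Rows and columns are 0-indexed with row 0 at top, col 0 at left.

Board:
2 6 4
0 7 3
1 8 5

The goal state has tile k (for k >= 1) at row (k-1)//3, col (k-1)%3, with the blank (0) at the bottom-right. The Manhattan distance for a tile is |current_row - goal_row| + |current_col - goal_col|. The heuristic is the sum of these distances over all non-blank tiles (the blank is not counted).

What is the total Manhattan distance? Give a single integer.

Tile 2: (0,0)->(0,1) = 1
Tile 6: (0,1)->(1,2) = 2
Tile 4: (0,2)->(1,0) = 3
Tile 7: (1,1)->(2,0) = 2
Tile 3: (1,2)->(0,2) = 1
Tile 1: (2,0)->(0,0) = 2
Tile 8: (2,1)->(2,1) = 0
Tile 5: (2,2)->(1,1) = 2
Sum: 1 + 2 + 3 + 2 + 1 + 2 + 0 + 2 = 13

Answer: 13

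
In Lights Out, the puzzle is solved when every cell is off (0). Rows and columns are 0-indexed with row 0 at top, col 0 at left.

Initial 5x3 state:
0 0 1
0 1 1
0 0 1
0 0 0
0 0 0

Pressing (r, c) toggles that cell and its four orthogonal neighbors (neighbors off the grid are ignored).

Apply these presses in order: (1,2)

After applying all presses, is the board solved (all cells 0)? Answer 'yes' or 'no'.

Answer: yes

Derivation:
After press 1 at (1,2):
0 0 0
0 0 0
0 0 0
0 0 0
0 0 0

Lights still on: 0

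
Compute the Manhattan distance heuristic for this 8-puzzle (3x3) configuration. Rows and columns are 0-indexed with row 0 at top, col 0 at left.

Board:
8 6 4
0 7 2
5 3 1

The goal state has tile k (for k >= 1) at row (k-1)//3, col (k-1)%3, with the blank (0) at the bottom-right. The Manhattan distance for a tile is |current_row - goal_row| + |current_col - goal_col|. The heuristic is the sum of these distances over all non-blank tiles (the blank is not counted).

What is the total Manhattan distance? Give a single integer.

Tile 8: (0,0)->(2,1) = 3
Tile 6: (0,1)->(1,2) = 2
Tile 4: (0,2)->(1,0) = 3
Tile 7: (1,1)->(2,0) = 2
Tile 2: (1,2)->(0,1) = 2
Tile 5: (2,0)->(1,1) = 2
Tile 3: (2,1)->(0,2) = 3
Tile 1: (2,2)->(0,0) = 4
Sum: 3 + 2 + 3 + 2 + 2 + 2 + 3 + 4 = 21

Answer: 21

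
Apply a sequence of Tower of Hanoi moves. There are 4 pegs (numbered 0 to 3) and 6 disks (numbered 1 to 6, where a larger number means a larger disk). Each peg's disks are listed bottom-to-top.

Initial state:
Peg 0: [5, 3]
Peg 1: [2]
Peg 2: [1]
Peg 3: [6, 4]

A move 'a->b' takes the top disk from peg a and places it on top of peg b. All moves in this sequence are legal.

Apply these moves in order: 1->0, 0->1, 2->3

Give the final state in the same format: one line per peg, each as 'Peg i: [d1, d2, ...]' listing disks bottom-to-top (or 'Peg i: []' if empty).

Answer: Peg 0: [5, 3]
Peg 1: [2]
Peg 2: []
Peg 3: [6, 4, 1]

Derivation:
After move 1 (1->0):
Peg 0: [5, 3, 2]
Peg 1: []
Peg 2: [1]
Peg 3: [6, 4]

After move 2 (0->1):
Peg 0: [5, 3]
Peg 1: [2]
Peg 2: [1]
Peg 3: [6, 4]

After move 3 (2->3):
Peg 0: [5, 3]
Peg 1: [2]
Peg 2: []
Peg 3: [6, 4, 1]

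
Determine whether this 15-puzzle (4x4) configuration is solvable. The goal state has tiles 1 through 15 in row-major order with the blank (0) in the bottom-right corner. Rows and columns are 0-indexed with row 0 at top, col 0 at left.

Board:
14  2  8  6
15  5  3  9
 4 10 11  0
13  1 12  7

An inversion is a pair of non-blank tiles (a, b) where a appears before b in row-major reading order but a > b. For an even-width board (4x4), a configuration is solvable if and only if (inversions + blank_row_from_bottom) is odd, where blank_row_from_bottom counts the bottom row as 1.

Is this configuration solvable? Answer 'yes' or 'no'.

Inversions: 50
Blank is in row 2 (0-indexed from top), which is row 2 counting from the bottom (bottom = 1).
50 + 2 = 52, which is even, so the puzzle is not solvable.

Answer: no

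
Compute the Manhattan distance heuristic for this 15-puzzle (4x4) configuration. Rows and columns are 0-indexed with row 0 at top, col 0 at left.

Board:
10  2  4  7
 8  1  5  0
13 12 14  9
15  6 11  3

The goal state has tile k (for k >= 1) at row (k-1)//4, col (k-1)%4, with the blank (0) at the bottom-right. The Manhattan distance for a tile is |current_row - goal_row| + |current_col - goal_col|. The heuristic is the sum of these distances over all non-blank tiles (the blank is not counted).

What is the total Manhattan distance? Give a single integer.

Tile 10: at (0,0), goal (2,1), distance |0-2|+|0-1| = 3
Tile 2: at (0,1), goal (0,1), distance |0-0|+|1-1| = 0
Tile 4: at (0,2), goal (0,3), distance |0-0|+|2-3| = 1
Tile 7: at (0,3), goal (1,2), distance |0-1|+|3-2| = 2
Tile 8: at (1,0), goal (1,3), distance |1-1|+|0-3| = 3
Tile 1: at (1,1), goal (0,0), distance |1-0|+|1-0| = 2
Tile 5: at (1,2), goal (1,0), distance |1-1|+|2-0| = 2
Tile 13: at (2,0), goal (3,0), distance |2-3|+|0-0| = 1
Tile 12: at (2,1), goal (2,3), distance |2-2|+|1-3| = 2
Tile 14: at (2,2), goal (3,1), distance |2-3|+|2-1| = 2
Tile 9: at (2,3), goal (2,0), distance |2-2|+|3-0| = 3
Tile 15: at (3,0), goal (3,2), distance |3-3|+|0-2| = 2
Tile 6: at (3,1), goal (1,1), distance |3-1|+|1-1| = 2
Tile 11: at (3,2), goal (2,2), distance |3-2|+|2-2| = 1
Tile 3: at (3,3), goal (0,2), distance |3-0|+|3-2| = 4
Sum: 3 + 0 + 1 + 2 + 3 + 2 + 2 + 1 + 2 + 2 + 3 + 2 + 2 + 1 + 4 = 30

Answer: 30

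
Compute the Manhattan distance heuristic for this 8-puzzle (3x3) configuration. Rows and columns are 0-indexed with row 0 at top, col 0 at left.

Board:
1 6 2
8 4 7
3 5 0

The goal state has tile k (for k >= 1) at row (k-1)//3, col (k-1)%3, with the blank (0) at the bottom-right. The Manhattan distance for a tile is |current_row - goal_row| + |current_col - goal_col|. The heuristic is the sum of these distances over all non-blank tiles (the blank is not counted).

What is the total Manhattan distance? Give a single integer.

Answer: 14

Derivation:
Tile 1: (0,0)->(0,0) = 0
Tile 6: (0,1)->(1,2) = 2
Tile 2: (0,2)->(0,1) = 1
Tile 8: (1,0)->(2,1) = 2
Tile 4: (1,1)->(1,0) = 1
Tile 7: (1,2)->(2,0) = 3
Tile 3: (2,0)->(0,2) = 4
Tile 5: (2,1)->(1,1) = 1
Sum: 0 + 2 + 1 + 2 + 1 + 3 + 4 + 1 = 14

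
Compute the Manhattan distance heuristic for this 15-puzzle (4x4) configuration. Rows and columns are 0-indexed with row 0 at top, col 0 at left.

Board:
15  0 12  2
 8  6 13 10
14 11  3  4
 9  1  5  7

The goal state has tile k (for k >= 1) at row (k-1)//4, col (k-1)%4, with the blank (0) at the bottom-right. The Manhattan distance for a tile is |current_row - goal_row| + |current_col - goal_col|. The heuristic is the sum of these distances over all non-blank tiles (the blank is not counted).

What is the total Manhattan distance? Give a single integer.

Tile 15: (0,0)->(3,2) = 5
Tile 12: (0,2)->(2,3) = 3
Tile 2: (0,3)->(0,1) = 2
Tile 8: (1,0)->(1,3) = 3
Tile 6: (1,1)->(1,1) = 0
Tile 13: (1,2)->(3,0) = 4
Tile 10: (1,3)->(2,1) = 3
Tile 14: (2,0)->(3,1) = 2
Tile 11: (2,1)->(2,2) = 1
Tile 3: (2,2)->(0,2) = 2
Tile 4: (2,3)->(0,3) = 2
Tile 9: (3,0)->(2,0) = 1
Tile 1: (3,1)->(0,0) = 4
Tile 5: (3,2)->(1,0) = 4
Tile 7: (3,3)->(1,2) = 3
Sum: 5 + 3 + 2 + 3 + 0 + 4 + 3 + 2 + 1 + 2 + 2 + 1 + 4 + 4 + 3 = 39

Answer: 39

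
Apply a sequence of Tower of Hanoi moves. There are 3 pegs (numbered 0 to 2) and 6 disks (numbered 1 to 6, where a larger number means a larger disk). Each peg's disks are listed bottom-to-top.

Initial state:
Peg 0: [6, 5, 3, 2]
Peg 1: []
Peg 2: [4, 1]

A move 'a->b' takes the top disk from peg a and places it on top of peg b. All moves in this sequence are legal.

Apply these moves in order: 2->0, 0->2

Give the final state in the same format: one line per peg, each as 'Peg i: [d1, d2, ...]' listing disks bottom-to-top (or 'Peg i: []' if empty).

After move 1 (2->0):
Peg 0: [6, 5, 3, 2, 1]
Peg 1: []
Peg 2: [4]

After move 2 (0->2):
Peg 0: [6, 5, 3, 2]
Peg 1: []
Peg 2: [4, 1]

Answer: Peg 0: [6, 5, 3, 2]
Peg 1: []
Peg 2: [4, 1]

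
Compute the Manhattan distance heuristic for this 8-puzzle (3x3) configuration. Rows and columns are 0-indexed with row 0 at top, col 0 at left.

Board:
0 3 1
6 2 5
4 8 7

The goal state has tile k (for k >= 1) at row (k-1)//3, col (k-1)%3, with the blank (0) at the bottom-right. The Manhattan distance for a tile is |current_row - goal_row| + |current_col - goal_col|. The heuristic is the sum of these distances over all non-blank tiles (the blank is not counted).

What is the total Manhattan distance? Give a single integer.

Answer: 10

Derivation:
Tile 3: (0,1)->(0,2) = 1
Tile 1: (0,2)->(0,0) = 2
Tile 6: (1,0)->(1,2) = 2
Tile 2: (1,1)->(0,1) = 1
Tile 5: (1,2)->(1,1) = 1
Tile 4: (2,0)->(1,0) = 1
Tile 8: (2,1)->(2,1) = 0
Tile 7: (2,2)->(2,0) = 2
Sum: 1 + 2 + 2 + 1 + 1 + 1 + 0 + 2 = 10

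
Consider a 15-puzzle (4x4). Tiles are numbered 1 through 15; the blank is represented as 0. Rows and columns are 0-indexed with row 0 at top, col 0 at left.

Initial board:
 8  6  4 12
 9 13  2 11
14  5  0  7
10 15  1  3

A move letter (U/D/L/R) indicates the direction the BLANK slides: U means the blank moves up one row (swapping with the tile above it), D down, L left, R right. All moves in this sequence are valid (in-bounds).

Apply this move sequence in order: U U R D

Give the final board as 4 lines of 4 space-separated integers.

After move 1 (U):
 8  6  4 12
 9 13  0 11
14  5  2  7
10 15  1  3

After move 2 (U):
 8  6  0 12
 9 13  4 11
14  5  2  7
10 15  1  3

After move 3 (R):
 8  6 12  0
 9 13  4 11
14  5  2  7
10 15  1  3

After move 4 (D):
 8  6 12 11
 9 13  4  0
14  5  2  7
10 15  1  3

Answer:  8  6 12 11
 9 13  4  0
14  5  2  7
10 15  1  3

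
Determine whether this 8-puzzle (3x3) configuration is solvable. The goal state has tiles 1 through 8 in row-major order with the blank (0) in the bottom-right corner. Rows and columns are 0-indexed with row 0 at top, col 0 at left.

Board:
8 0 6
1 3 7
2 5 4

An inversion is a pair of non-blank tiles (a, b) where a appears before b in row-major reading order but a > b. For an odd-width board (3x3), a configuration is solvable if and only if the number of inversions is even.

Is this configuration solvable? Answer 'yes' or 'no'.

Inversions (pairs i<j in row-major order where tile[i] > tile[j] > 0): 17
17 is odd, so the puzzle is not solvable.

Answer: no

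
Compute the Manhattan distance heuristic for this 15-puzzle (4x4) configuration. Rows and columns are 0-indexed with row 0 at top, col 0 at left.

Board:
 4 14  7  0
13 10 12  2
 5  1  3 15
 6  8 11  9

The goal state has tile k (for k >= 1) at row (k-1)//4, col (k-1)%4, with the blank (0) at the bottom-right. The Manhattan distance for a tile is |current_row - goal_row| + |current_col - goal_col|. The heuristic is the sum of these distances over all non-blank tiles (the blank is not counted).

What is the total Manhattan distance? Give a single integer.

Answer: 35

Derivation:
Tile 4: (0,0)->(0,3) = 3
Tile 14: (0,1)->(3,1) = 3
Tile 7: (0,2)->(1,2) = 1
Tile 13: (1,0)->(3,0) = 2
Tile 10: (1,1)->(2,1) = 1
Tile 12: (1,2)->(2,3) = 2
Tile 2: (1,3)->(0,1) = 3
Tile 5: (2,0)->(1,0) = 1
Tile 1: (2,1)->(0,0) = 3
Tile 3: (2,2)->(0,2) = 2
Tile 15: (2,3)->(3,2) = 2
Tile 6: (3,0)->(1,1) = 3
Tile 8: (3,1)->(1,3) = 4
Tile 11: (3,2)->(2,2) = 1
Tile 9: (3,3)->(2,0) = 4
Sum: 3 + 3 + 1 + 2 + 1 + 2 + 3 + 1 + 3 + 2 + 2 + 3 + 4 + 1 + 4 = 35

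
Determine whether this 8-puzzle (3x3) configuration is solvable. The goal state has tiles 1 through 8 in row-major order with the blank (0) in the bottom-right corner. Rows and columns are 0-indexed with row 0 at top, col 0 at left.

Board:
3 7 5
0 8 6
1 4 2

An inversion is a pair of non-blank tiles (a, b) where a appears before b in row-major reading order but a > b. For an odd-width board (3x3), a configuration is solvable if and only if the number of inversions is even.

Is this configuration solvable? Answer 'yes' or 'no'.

Answer: yes

Derivation:
Inversions (pairs i<j in row-major order where tile[i] > tile[j] > 0): 18
18 is even, so the puzzle is solvable.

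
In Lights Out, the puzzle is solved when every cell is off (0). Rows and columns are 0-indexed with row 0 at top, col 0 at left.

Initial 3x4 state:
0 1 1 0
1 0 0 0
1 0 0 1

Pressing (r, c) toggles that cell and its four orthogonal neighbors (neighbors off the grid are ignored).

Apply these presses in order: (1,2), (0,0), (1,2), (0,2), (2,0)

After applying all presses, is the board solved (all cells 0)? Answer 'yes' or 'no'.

Answer: no

Derivation:
After press 1 at (1,2):
0 1 0 0
1 1 1 1
1 0 1 1

After press 2 at (0,0):
1 0 0 0
0 1 1 1
1 0 1 1

After press 3 at (1,2):
1 0 1 0
0 0 0 0
1 0 0 1

After press 4 at (0,2):
1 1 0 1
0 0 1 0
1 0 0 1

After press 5 at (2,0):
1 1 0 1
1 0 1 0
0 1 0 1

Lights still on: 7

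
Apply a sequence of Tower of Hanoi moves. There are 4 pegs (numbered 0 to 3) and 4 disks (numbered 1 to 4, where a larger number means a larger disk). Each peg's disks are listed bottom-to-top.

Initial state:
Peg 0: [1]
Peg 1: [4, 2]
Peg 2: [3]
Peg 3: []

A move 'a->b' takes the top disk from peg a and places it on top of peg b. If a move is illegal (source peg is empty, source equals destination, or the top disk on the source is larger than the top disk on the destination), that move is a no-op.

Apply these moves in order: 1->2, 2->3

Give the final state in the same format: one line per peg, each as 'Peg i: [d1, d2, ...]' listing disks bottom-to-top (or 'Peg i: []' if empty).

After move 1 (1->2):
Peg 0: [1]
Peg 1: [4]
Peg 2: [3, 2]
Peg 3: []

After move 2 (2->3):
Peg 0: [1]
Peg 1: [4]
Peg 2: [3]
Peg 3: [2]

Answer: Peg 0: [1]
Peg 1: [4]
Peg 2: [3]
Peg 3: [2]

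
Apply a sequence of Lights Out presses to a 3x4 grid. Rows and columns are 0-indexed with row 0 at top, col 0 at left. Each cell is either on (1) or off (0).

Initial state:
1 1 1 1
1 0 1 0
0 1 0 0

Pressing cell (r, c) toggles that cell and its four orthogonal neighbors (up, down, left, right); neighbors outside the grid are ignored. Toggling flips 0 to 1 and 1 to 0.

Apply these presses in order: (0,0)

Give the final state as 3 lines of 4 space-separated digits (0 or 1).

After press 1 at (0,0):
0 0 1 1
0 0 1 0
0 1 0 0

Answer: 0 0 1 1
0 0 1 0
0 1 0 0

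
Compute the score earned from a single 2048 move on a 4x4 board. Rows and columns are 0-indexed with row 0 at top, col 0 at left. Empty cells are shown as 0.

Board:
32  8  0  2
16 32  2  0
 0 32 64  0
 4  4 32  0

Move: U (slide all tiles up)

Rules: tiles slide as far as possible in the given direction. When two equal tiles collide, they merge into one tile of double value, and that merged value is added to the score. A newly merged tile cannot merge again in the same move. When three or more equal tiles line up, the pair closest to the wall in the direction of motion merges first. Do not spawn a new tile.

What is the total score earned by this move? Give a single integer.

Answer: 64

Derivation:
Slide up:
col 0: [32, 16, 0, 4] -> [32, 16, 4, 0]  score +0 (running 0)
col 1: [8, 32, 32, 4] -> [8, 64, 4, 0]  score +64 (running 64)
col 2: [0, 2, 64, 32] -> [2, 64, 32, 0]  score +0 (running 64)
col 3: [2, 0, 0, 0] -> [2, 0, 0, 0]  score +0 (running 64)
Board after move:
32  8  2  2
16 64 64  0
 4  4 32  0
 0  0  0  0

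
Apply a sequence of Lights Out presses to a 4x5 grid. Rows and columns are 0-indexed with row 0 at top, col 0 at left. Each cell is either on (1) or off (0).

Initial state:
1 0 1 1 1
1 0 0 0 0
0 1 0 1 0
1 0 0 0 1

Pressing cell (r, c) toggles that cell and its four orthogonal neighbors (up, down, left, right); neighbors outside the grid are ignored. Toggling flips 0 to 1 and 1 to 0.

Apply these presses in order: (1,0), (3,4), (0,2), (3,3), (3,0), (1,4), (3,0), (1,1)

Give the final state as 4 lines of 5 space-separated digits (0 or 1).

Answer: 0 0 0 0 0
1 0 0 1 1
1 0 0 0 0
1 0 1 0 1

Derivation:
After press 1 at (1,0):
0 0 1 1 1
0 1 0 0 0
1 1 0 1 0
1 0 0 0 1

After press 2 at (3,4):
0 0 1 1 1
0 1 0 0 0
1 1 0 1 1
1 0 0 1 0

After press 3 at (0,2):
0 1 0 0 1
0 1 1 0 0
1 1 0 1 1
1 0 0 1 0

After press 4 at (3,3):
0 1 0 0 1
0 1 1 0 0
1 1 0 0 1
1 0 1 0 1

After press 5 at (3,0):
0 1 0 0 1
0 1 1 0 0
0 1 0 0 1
0 1 1 0 1

After press 6 at (1,4):
0 1 0 0 0
0 1 1 1 1
0 1 0 0 0
0 1 1 0 1

After press 7 at (3,0):
0 1 0 0 0
0 1 1 1 1
1 1 0 0 0
1 0 1 0 1

After press 8 at (1,1):
0 0 0 0 0
1 0 0 1 1
1 0 0 0 0
1 0 1 0 1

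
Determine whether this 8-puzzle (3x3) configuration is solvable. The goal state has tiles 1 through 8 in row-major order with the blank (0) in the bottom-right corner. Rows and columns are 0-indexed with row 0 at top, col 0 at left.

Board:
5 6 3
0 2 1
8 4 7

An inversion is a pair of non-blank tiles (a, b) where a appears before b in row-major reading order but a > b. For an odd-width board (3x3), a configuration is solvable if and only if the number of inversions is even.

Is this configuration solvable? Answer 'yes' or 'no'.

Answer: no

Derivation:
Inversions (pairs i<j in row-major order where tile[i] > tile[j] > 0): 13
13 is odd, so the puzzle is not solvable.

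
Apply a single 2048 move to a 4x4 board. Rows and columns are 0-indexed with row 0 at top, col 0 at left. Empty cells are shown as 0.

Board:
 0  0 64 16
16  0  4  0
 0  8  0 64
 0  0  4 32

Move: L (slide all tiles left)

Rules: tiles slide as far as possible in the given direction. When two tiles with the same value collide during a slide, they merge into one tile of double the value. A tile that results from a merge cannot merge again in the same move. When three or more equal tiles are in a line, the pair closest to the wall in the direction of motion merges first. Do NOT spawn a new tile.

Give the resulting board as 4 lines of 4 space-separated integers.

Slide left:
row 0: [0, 0, 64, 16] -> [64, 16, 0, 0]
row 1: [16, 0, 4, 0] -> [16, 4, 0, 0]
row 2: [0, 8, 0, 64] -> [8, 64, 0, 0]
row 3: [0, 0, 4, 32] -> [4, 32, 0, 0]

Answer: 64 16  0  0
16  4  0  0
 8 64  0  0
 4 32  0  0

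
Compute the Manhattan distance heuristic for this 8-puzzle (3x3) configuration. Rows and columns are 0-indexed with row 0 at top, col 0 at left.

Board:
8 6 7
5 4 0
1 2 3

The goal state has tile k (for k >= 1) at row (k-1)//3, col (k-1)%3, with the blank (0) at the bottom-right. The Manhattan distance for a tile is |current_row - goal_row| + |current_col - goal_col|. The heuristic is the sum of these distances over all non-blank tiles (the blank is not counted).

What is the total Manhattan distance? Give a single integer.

Tile 8: at (0,0), goal (2,1), distance |0-2|+|0-1| = 3
Tile 6: at (0,1), goal (1,2), distance |0-1|+|1-2| = 2
Tile 7: at (0,2), goal (2,0), distance |0-2|+|2-0| = 4
Tile 5: at (1,0), goal (1,1), distance |1-1|+|0-1| = 1
Tile 4: at (1,1), goal (1,0), distance |1-1|+|1-0| = 1
Tile 1: at (2,0), goal (0,0), distance |2-0|+|0-0| = 2
Tile 2: at (2,1), goal (0,1), distance |2-0|+|1-1| = 2
Tile 3: at (2,2), goal (0,2), distance |2-0|+|2-2| = 2
Sum: 3 + 2 + 4 + 1 + 1 + 2 + 2 + 2 = 17

Answer: 17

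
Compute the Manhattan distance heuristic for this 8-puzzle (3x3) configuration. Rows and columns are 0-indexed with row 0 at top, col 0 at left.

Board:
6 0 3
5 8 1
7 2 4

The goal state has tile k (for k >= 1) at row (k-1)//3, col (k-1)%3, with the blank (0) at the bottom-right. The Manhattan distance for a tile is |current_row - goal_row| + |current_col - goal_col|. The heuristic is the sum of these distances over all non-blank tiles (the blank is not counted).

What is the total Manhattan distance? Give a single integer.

Tile 6: (0,0)->(1,2) = 3
Tile 3: (0,2)->(0,2) = 0
Tile 5: (1,0)->(1,1) = 1
Tile 8: (1,1)->(2,1) = 1
Tile 1: (1,2)->(0,0) = 3
Tile 7: (2,0)->(2,0) = 0
Tile 2: (2,1)->(0,1) = 2
Tile 4: (2,2)->(1,0) = 3
Sum: 3 + 0 + 1 + 1 + 3 + 0 + 2 + 3 = 13

Answer: 13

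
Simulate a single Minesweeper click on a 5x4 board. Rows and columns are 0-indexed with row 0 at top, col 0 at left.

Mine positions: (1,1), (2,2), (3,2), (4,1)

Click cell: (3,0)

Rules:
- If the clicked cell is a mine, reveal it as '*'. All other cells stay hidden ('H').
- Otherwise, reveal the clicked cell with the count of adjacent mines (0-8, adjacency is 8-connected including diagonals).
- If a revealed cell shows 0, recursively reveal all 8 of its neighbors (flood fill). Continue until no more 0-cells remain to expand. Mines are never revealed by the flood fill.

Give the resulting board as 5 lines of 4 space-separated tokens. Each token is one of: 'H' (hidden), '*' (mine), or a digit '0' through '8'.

H H H H
H H H H
H H H H
1 H H H
H H H H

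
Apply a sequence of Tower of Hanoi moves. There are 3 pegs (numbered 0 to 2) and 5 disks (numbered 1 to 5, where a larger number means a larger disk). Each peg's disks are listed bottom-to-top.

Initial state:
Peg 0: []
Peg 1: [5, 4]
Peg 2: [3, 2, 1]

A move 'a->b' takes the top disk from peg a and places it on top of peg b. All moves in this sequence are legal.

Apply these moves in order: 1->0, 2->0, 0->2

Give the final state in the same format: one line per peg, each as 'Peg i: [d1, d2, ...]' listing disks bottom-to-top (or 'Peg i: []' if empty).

Answer: Peg 0: [4]
Peg 1: [5]
Peg 2: [3, 2, 1]

Derivation:
After move 1 (1->0):
Peg 0: [4]
Peg 1: [5]
Peg 2: [3, 2, 1]

After move 2 (2->0):
Peg 0: [4, 1]
Peg 1: [5]
Peg 2: [3, 2]

After move 3 (0->2):
Peg 0: [4]
Peg 1: [5]
Peg 2: [3, 2, 1]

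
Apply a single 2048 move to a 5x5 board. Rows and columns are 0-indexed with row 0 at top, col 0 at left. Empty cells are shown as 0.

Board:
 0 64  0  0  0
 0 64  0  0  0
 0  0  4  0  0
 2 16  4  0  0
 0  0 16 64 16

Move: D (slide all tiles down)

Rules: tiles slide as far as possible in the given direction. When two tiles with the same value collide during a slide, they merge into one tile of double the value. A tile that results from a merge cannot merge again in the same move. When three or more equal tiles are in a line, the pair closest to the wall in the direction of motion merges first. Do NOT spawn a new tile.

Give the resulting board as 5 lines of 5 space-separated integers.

Answer:   0   0   0   0   0
  0   0   0   0   0
  0   0   0   0   0
  0 128   8   0   0
  2  16  16  64  16

Derivation:
Slide down:
col 0: [0, 0, 0, 2, 0] -> [0, 0, 0, 0, 2]
col 1: [64, 64, 0, 16, 0] -> [0, 0, 0, 128, 16]
col 2: [0, 0, 4, 4, 16] -> [0, 0, 0, 8, 16]
col 3: [0, 0, 0, 0, 64] -> [0, 0, 0, 0, 64]
col 4: [0, 0, 0, 0, 16] -> [0, 0, 0, 0, 16]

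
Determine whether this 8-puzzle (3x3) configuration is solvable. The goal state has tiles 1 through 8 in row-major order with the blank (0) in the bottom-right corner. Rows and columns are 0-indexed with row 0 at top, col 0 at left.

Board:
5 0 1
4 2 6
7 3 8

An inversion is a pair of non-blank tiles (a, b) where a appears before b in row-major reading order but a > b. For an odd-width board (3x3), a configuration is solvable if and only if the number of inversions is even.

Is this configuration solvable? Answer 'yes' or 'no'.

Answer: yes

Derivation:
Inversions (pairs i<j in row-major order where tile[i] > tile[j] > 0): 8
8 is even, so the puzzle is solvable.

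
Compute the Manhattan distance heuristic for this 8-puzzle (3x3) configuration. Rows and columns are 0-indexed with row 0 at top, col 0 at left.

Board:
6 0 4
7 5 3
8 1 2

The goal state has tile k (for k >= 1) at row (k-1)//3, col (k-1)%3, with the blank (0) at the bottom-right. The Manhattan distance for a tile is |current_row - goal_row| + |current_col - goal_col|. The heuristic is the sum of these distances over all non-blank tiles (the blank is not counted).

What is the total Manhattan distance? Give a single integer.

Answer: 15

Derivation:
Tile 6: at (0,0), goal (1,2), distance |0-1|+|0-2| = 3
Tile 4: at (0,2), goal (1,0), distance |0-1|+|2-0| = 3
Tile 7: at (1,0), goal (2,0), distance |1-2|+|0-0| = 1
Tile 5: at (1,1), goal (1,1), distance |1-1|+|1-1| = 0
Tile 3: at (1,2), goal (0,2), distance |1-0|+|2-2| = 1
Tile 8: at (2,0), goal (2,1), distance |2-2|+|0-1| = 1
Tile 1: at (2,1), goal (0,0), distance |2-0|+|1-0| = 3
Tile 2: at (2,2), goal (0,1), distance |2-0|+|2-1| = 3
Sum: 3 + 3 + 1 + 0 + 1 + 1 + 3 + 3 = 15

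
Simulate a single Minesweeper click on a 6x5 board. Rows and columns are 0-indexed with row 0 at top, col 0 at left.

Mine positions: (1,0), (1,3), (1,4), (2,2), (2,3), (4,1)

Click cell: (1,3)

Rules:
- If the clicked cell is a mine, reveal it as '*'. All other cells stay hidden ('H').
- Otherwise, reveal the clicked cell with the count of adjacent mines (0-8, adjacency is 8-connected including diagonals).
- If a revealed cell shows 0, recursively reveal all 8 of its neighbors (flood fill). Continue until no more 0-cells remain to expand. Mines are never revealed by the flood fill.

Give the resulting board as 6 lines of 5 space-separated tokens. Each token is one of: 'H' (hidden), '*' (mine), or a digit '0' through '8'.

H H H H H
H H H * H
H H H H H
H H H H H
H H H H H
H H H H H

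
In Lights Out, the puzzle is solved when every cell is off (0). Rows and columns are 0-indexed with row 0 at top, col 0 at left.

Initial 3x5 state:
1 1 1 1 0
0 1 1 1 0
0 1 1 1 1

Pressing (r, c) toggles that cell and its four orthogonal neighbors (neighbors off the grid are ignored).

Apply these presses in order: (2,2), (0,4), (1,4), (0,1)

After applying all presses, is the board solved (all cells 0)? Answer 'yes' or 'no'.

Answer: yes

Derivation:
After press 1 at (2,2):
1 1 1 1 0
0 1 0 1 0
0 0 0 0 1

After press 2 at (0,4):
1 1 1 0 1
0 1 0 1 1
0 0 0 0 1

After press 3 at (1,4):
1 1 1 0 0
0 1 0 0 0
0 0 0 0 0

After press 4 at (0,1):
0 0 0 0 0
0 0 0 0 0
0 0 0 0 0

Lights still on: 0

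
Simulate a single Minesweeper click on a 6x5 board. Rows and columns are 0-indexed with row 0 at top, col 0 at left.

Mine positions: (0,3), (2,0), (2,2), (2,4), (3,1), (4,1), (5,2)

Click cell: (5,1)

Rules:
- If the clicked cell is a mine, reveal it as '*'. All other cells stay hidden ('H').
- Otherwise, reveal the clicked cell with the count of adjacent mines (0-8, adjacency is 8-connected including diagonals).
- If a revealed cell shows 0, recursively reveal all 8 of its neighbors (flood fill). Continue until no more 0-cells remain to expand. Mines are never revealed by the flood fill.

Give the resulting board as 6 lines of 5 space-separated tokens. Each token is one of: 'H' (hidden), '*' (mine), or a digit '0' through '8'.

H H H H H
H H H H H
H H H H H
H H H H H
H H H H H
H 2 H H H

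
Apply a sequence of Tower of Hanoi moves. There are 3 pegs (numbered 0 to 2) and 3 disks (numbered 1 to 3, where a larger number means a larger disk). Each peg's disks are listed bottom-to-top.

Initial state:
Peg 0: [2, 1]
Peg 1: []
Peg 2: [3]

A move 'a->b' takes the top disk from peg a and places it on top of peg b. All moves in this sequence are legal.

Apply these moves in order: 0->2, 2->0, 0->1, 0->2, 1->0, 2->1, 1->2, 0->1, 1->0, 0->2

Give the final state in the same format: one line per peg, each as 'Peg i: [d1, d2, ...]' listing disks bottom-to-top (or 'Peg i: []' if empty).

Answer: Peg 0: []
Peg 1: []
Peg 2: [3, 2, 1]

Derivation:
After move 1 (0->2):
Peg 0: [2]
Peg 1: []
Peg 2: [3, 1]

After move 2 (2->0):
Peg 0: [2, 1]
Peg 1: []
Peg 2: [3]

After move 3 (0->1):
Peg 0: [2]
Peg 1: [1]
Peg 2: [3]

After move 4 (0->2):
Peg 0: []
Peg 1: [1]
Peg 2: [3, 2]

After move 5 (1->0):
Peg 0: [1]
Peg 1: []
Peg 2: [3, 2]

After move 6 (2->1):
Peg 0: [1]
Peg 1: [2]
Peg 2: [3]

After move 7 (1->2):
Peg 0: [1]
Peg 1: []
Peg 2: [3, 2]

After move 8 (0->1):
Peg 0: []
Peg 1: [1]
Peg 2: [3, 2]

After move 9 (1->0):
Peg 0: [1]
Peg 1: []
Peg 2: [3, 2]

After move 10 (0->2):
Peg 0: []
Peg 1: []
Peg 2: [3, 2, 1]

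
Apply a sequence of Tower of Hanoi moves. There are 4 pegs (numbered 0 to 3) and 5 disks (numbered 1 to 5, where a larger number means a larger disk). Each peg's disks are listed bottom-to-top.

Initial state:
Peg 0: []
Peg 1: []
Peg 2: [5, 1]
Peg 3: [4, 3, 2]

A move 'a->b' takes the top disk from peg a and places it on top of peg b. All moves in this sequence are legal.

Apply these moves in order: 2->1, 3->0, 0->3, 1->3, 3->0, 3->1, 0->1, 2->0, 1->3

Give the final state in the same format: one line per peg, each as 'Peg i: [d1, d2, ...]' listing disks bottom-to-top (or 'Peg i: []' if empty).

After move 1 (2->1):
Peg 0: []
Peg 1: [1]
Peg 2: [5]
Peg 3: [4, 3, 2]

After move 2 (3->0):
Peg 0: [2]
Peg 1: [1]
Peg 2: [5]
Peg 3: [4, 3]

After move 3 (0->3):
Peg 0: []
Peg 1: [1]
Peg 2: [5]
Peg 3: [4, 3, 2]

After move 4 (1->3):
Peg 0: []
Peg 1: []
Peg 2: [5]
Peg 3: [4, 3, 2, 1]

After move 5 (3->0):
Peg 0: [1]
Peg 1: []
Peg 2: [5]
Peg 3: [4, 3, 2]

After move 6 (3->1):
Peg 0: [1]
Peg 1: [2]
Peg 2: [5]
Peg 3: [4, 3]

After move 7 (0->1):
Peg 0: []
Peg 1: [2, 1]
Peg 2: [5]
Peg 3: [4, 3]

After move 8 (2->0):
Peg 0: [5]
Peg 1: [2, 1]
Peg 2: []
Peg 3: [4, 3]

After move 9 (1->3):
Peg 0: [5]
Peg 1: [2]
Peg 2: []
Peg 3: [4, 3, 1]

Answer: Peg 0: [5]
Peg 1: [2]
Peg 2: []
Peg 3: [4, 3, 1]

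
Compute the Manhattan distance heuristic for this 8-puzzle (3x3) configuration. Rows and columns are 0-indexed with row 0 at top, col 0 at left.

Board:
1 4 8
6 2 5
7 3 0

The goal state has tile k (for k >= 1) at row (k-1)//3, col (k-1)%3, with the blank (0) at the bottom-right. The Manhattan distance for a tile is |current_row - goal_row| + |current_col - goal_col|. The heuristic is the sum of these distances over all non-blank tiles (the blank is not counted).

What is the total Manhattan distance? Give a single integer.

Tile 1: at (0,0), goal (0,0), distance |0-0|+|0-0| = 0
Tile 4: at (0,1), goal (1,0), distance |0-1|+|1-0| = 2
Tile 8: at (0,2), goal (2,1), distance |0-2|+|2-1| = 3
Tile 6: at (1,0), goal (1,2), distance |1-1|+|0-2| = 2
Tile 2: at (1,1), goal (0,1), distance |1-0|+|1-1| = 1
Tile 5: at (1,2), goal (1,1), distance |1-1|+|2-1| = 1
Tile 7: at (2,0), goal (2,0), distance |2-2|+|0-0| = 0
Tile 3: at (2,1), goal (0,2), distance |2-0|+|1-2| = 3
Sum: 0 + 2 + 3 + 2 + 1 + 1 + 0 + 3 = 12

Answer: 12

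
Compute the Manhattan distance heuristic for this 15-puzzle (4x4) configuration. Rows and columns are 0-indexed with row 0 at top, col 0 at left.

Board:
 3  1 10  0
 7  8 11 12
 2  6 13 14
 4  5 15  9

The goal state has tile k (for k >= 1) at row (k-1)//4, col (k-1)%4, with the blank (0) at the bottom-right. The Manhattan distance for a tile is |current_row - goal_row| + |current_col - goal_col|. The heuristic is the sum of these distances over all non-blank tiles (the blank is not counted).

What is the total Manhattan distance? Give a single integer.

Tile 3: at (0,0), goal (0,2), distance |0-0|+|0-2| = 2
Tile 1: at (0,1), goal (0,0), distance |0-0|+|1-0| = 1
Tile 10: at (0,2), goal (2,1), distance |0-2|+|2-1| = 3
Tile 7: at (1,0), goal (1,2), distance |1-1|+|0-2| = 2
Tile 8: at (1,1), goal (1,3), distance |1-1|+|1-3| = 2
Tile 11: at (1,2), goal (2,2), distance |1-2|+|2-2| = 1
Tile 12: at (1,3), goal (2,3), distance |1-2|+|3-3| = 1
Tile 2: at (2,0), goal (0,1), distance |2-0|+|0-1| = 3
Tile 6: at (2,1), goal (1,1), distance |2-1|+|1-1| = 1
Tile 13: at (2,2), goal (3,0), distance |2-3|+|2-0| = 3
Tile 14: at (2,3), goal (3,1), distance |2-3|+|3-1| = 3
Tile 4: at (3,0), goal (0,3), distance |3-0|+|0-3| = 6
Tile 5: at (3,1), goal (1,0), distance |3-1|+|1-0| = 3
Tile 15: at (3,2), goal (3,2), distance |3-3|+|2-2| = 0
Tile 9: at (3,3), goal (2,0), distance |3-2|+|3-0| = 4
Sum: 2 + 1 + 3 + 2 + 2 + 1 + 1 + 3 + 1 + 3 + 3 + 6 + 3 + 0 + 4 = 35

Answer: 35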